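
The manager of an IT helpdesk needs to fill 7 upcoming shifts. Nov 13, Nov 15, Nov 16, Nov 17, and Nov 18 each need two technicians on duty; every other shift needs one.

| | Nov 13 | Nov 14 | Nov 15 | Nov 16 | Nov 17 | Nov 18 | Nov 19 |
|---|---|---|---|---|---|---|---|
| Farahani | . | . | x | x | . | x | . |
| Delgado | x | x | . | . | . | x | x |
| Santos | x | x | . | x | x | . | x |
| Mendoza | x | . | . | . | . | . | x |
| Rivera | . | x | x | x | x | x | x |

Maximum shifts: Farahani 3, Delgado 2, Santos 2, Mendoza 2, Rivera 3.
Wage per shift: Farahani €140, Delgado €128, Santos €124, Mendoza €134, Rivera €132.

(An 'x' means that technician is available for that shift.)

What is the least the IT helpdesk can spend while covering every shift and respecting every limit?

€1588

Nov 15 can only be covered by Farahani and Rivera, so that assignment is forced.
Nov 17 can only be covered by Santos and Rivera, so that assignment is forced.
Picking the cheapest available technician for each shift independently would cost €1544, but that ignores the shift limits.
An optimal schedule: Nov 13→Delgado+Mendoza, Nov 14→Delgado, Nov 15→Farahani+Rivera, Nov 16→Farahani+Santos, Nov 17→Santos+Rivera, Nov 18→Farahani+Rivera, Nov 19→Mendoza.
Total: 128 + 134 + 128 + 140 + 132 + 140 + 124 + 124 + 132 + 140 + 132 + 134 = €1588.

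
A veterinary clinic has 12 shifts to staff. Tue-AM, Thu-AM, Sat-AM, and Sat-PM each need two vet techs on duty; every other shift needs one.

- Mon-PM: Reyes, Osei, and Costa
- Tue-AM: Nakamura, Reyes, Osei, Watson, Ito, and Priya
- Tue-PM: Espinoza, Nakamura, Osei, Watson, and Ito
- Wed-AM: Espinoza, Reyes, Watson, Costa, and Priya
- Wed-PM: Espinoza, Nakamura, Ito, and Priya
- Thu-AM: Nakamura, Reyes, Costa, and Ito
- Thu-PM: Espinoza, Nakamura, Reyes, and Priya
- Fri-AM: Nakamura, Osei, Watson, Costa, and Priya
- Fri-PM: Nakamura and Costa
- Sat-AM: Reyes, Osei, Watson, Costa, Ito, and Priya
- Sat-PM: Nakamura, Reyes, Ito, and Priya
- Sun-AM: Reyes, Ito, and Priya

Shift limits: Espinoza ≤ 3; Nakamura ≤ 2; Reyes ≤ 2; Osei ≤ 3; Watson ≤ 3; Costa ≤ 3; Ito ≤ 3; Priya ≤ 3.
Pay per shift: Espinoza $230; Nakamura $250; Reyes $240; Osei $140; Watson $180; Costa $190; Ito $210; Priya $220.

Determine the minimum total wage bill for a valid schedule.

Picking the cheapest available vet tech for each shift independently would cost $2900, but that ignores the shift limits.
An optimal schedule: Mon-PM→Osei, Tue-AM→Osei+Watson, Tue-PM→Osei, Wed-AM→Espinoza, Wed-PM→Priya, Thu-AM→Costa+Ito, Thu-PM→Priya, Fri-AM→Watson, Fri-PM→Costa, Sat-AM→Watson+Costa, Sat-PM→Ito+Priya, Sun-AM→Ito.
Total: 140 + 140 + 180 + 140 + 230 + 220 + 190 + 210 + 220 + 180 + 190 + 180 + 190 + 210 + 220 + 210 = $3050.

$3050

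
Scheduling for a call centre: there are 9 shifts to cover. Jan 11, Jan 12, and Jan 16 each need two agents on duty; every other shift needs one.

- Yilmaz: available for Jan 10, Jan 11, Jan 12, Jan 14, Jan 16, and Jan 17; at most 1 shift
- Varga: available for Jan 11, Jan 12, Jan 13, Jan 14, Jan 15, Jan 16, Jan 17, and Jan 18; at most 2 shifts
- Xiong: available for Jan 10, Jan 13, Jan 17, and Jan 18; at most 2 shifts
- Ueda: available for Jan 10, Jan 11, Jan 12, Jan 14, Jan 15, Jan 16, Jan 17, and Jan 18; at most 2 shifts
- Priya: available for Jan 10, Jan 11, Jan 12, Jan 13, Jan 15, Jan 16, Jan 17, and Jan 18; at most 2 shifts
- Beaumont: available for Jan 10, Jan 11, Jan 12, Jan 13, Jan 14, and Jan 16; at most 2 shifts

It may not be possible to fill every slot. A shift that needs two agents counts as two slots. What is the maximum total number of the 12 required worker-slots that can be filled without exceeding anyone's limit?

Total capacity across all agents is 1+2+2+2+2+2 = 11, and 12 slots are needed, so at most 11 can be filled.
An assignment achieving 11: Jan 10→Xiong, Jan 11→Ueda+Priya, Jan 12→Ueda+Beaumont, Jan 13→Varga, Jan 14→Yilmaz, Jan 15→Varga, Jan 16→Priya+Beaumont, Jan 18→Xiong.
Loads: Yilmaz 1/1, Varga 2/2, Xiong 2/2, Ueda 2/2, Priya 2/2, Beaumont 2/2.

11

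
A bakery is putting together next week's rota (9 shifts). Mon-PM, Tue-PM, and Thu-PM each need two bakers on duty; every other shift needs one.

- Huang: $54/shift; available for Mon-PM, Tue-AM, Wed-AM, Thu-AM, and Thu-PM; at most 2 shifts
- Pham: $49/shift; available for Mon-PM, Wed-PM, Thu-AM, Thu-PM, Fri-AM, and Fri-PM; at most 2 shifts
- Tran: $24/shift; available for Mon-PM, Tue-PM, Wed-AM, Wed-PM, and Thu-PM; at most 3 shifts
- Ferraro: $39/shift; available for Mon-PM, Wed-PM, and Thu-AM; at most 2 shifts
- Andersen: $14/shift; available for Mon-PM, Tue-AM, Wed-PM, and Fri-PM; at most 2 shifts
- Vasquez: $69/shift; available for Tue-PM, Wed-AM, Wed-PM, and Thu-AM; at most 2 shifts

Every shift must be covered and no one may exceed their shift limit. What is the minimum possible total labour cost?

$453

Tue-PM can only be covered by Tran and Vasquez, so that assignment is forced.
Fri-AM can only be covered by Pham, so that assignment is forced.
Picking the cheapest available baker for each shift independently would cost $358, but that ignores the shift limits.
An optimal schedule: Mon-PM→Ferraro+Andersen, Tue-AM→Huang, Tue-PM→Tran+Vasquez, Wed-AM→Tran, Wed-PM→Andersen, Thu-AM→Ferraro, Thu-PM→Huang+Tran, Fri-AM→Pham, Fri-PM→Pham.
Total: 39 + 14 + 54 + 24 + 69 + 24 + 14 + 39 + 54 + 24 + 49 + 49 = $453.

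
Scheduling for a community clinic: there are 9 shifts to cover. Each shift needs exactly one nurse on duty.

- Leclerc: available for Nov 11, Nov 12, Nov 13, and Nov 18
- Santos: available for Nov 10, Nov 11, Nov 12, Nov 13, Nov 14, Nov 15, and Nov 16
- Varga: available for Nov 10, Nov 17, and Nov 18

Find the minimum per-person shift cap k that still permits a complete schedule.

With 3 nurses and 9 worker-slots to fill, someone must work at least ⌈9/3⌉ = 3 shifts, so k ≥ 3.
k = 3 works: Nov 10→Varga, Nov 11→Leclerc, Nov 12→Leclerc, Nov 13→Leclerc, Nov 14→Santos, Nov 15→Santos, Nov 16→Santos, Nov 17→Varga, Nov 18→Varga.
Loads: Leclerc 3, Santos 3, Varga 3 — all ≤ 3.

3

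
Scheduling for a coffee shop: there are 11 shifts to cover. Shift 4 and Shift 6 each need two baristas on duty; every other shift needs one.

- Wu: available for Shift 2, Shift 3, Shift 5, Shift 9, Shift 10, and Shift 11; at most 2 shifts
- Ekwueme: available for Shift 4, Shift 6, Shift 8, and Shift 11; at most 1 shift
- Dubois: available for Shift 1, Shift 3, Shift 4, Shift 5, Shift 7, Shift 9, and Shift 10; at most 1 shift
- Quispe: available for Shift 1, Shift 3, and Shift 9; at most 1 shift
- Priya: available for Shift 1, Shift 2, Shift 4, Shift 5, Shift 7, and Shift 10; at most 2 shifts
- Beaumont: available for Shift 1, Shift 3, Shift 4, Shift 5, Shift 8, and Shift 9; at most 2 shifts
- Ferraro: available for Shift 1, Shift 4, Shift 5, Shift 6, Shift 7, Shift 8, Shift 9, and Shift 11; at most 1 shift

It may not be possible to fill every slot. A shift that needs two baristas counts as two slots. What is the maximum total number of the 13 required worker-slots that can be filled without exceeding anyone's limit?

Total capacity across all baristas is 2+1+1+1+2+2+1 = 10, and 13 slots are needed, so at most 10 can be filled.
An assignment achieving 10: Shift 1→Priya, Shift 2→Wu, Shift 3→Quispe, Shift 4→Priya+Beaumont, Shift 6→Ekwueme+Ferraro, Shift 7→Dubois, Shift 8→Beaumont, Shift 10→Wu.
Loads: Wu 2/2, Ekwueme 1/1, Dubois 1/1, Quispe 1/1, Priya 2/2, Beaumont 2/2, Ferraro 1/1.

10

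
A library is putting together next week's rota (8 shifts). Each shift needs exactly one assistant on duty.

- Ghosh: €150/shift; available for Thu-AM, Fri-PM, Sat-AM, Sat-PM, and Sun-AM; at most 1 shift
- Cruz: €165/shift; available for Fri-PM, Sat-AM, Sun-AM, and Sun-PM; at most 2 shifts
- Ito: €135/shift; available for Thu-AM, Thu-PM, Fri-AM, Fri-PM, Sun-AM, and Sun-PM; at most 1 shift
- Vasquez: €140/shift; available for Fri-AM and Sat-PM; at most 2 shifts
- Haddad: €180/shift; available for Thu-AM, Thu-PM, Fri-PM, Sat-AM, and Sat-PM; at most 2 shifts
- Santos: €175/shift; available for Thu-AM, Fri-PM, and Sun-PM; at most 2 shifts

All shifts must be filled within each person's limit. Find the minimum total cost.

Picking the cheapest available assistant for each shift independently would cost €1100, but that ignores the shift limits.
An optimal schedule: Thu-AM→Santos, Thu-PM→Ito, Fri-AM→Vasquez, Fri-PM→Santos, Sat-AM→Ghosh, Sat-PM→Vasquez, Sun-AM→Cruz, Sun-PM→Cruz.
Total: 175 + 135 + 140 + 175 + 150 + 140 + 165 + 165 = €1245.

€1245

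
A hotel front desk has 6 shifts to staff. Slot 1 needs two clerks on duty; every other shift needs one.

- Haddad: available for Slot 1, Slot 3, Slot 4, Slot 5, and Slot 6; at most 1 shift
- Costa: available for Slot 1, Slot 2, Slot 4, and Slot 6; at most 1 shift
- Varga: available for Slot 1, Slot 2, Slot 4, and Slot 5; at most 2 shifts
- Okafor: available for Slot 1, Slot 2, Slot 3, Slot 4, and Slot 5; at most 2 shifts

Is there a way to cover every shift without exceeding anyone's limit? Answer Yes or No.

No

Total capacity is 1+1+2+2 = 6 but 7 worker-slots are needed — infeasible.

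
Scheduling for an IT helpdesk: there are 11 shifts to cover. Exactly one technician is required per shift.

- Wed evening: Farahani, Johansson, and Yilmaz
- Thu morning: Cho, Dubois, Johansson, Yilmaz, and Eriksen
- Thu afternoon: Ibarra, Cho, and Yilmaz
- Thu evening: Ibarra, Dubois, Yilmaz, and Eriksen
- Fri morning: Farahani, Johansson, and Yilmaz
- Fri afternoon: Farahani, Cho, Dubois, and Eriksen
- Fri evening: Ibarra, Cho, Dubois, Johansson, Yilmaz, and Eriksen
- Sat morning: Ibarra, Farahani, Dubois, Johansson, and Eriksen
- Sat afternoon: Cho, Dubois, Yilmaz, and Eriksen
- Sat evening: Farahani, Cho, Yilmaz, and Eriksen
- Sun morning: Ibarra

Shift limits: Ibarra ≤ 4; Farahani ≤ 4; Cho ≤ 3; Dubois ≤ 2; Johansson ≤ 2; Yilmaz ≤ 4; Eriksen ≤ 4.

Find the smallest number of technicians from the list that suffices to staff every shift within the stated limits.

3

11 slots to fill and no one can take more than 4, so at least ⌈11/4⌉ = 3 technicians are needed.
Ibarra, Farahani, and Cho alone can cover everything: Wed evening→Farahani, Thu morning→Cho, Thu afternoon→Ibarra, Thu evening→Ibarra, Fri morning→Farahani, Fri afternoon→Farahani, Fri evening→Ibarra, Sat morning→Farahani, Sat afternoon→Cho, Sat evening→Cho, Sun morning→Ibarra.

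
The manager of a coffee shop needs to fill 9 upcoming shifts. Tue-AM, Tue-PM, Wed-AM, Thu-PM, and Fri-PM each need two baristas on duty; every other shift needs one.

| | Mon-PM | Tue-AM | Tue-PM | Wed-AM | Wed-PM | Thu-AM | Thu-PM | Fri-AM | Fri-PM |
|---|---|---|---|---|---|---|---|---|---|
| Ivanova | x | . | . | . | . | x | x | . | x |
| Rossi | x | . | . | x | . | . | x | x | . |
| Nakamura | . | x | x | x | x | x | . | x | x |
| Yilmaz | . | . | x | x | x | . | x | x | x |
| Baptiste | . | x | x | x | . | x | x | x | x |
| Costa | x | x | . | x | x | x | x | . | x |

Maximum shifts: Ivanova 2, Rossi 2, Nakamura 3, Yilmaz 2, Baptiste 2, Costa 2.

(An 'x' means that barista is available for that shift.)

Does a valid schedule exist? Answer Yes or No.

Total capacity is 2+2+3+2+2+2 = 13 but 14 worker-slots are needed — infeasible.

No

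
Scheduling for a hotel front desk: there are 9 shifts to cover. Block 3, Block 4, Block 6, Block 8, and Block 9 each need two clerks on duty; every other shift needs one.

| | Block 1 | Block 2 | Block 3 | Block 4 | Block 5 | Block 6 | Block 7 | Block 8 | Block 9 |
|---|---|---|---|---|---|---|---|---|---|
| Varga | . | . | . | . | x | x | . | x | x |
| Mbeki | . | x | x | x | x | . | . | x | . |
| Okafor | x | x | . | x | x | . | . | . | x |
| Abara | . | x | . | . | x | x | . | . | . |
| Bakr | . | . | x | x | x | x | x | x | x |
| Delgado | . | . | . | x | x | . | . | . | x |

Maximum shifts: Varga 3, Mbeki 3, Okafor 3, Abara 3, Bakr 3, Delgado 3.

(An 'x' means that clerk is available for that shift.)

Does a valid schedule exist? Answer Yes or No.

Block 1 can only be covered by Okafor, so that assignment is forced.
Block 3 can only be covered by Mbeki and Bakr, so that assignment is forced.
Block 7 can only be covered by Bakr, so that assignment is forced.
One valid schedule: Block 1→Okafor, Block 2→Mbeki, Block 3→Mbeki+Bakr, Block 4→Okafor+Bakr, Block 5→Varga, Block 6→Varga+Abara, Block 7→Bakr, Block 8→Varga+Mbeki, Block 9→Okafor+Delgado.
Loads: Varga 3/3, Mbeki 3/3, Okafor 3/3, Abara 1/3, Bakr 3/3, Delgado 1/3 — all within limits.

Yes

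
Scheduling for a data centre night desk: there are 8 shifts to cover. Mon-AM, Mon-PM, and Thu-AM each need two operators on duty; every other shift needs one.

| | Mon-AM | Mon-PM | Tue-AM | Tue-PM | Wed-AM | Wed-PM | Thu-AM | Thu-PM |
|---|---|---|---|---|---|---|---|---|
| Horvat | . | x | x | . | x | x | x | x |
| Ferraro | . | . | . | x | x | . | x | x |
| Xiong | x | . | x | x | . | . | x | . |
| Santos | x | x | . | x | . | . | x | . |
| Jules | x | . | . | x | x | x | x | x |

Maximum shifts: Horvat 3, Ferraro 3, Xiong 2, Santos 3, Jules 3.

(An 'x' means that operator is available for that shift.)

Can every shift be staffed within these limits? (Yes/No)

Mon-PM can only be covered by Horvat and Santos, so that assignment is forced.
One valid schedule: Mon-AM→Xiong+Santos, Mon-PM→Horvat+Santos, Tue-AM→Horvat, Tue-PM→Ferraro, Wed-AM→Ferraro, Wed-PM→Horvat, Thu-AM→Xiong+Santos, Thu-PM→Ferraro.
Loads: Horvat 3/3, Ferraro 3/3, Xiong 2/2, Santos 3/3, Jules 0/3 — all within limits.

Yes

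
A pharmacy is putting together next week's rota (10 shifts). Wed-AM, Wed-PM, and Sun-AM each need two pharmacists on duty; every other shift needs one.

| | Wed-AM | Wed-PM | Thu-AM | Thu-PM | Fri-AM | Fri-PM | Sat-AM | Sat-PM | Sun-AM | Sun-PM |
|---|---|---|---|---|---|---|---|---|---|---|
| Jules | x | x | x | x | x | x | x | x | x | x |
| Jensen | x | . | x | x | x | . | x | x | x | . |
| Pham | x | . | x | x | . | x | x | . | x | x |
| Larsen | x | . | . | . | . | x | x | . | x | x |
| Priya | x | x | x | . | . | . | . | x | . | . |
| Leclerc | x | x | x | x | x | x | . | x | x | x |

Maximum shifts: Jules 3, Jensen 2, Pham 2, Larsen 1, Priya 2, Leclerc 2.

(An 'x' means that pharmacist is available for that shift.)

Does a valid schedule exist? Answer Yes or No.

Total capacity is 3+2+2+1+2+2 = 12 but 13 worker-slots are needed — infeasible.

No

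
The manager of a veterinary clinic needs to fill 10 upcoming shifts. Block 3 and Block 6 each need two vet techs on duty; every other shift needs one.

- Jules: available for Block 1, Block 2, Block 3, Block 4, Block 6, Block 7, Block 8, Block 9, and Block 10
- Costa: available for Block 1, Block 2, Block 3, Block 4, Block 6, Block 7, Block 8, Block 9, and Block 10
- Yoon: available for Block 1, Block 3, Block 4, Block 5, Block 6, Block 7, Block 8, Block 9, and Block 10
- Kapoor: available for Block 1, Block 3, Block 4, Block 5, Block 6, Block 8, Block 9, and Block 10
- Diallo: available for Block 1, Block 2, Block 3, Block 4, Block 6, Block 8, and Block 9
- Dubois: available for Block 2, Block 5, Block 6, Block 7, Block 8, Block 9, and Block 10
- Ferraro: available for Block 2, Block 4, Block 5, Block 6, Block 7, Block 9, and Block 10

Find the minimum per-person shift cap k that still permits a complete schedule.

2

With 7 vet techs and 12 worker-slots to fill, someone must work at least ⌈12/7⌉ = 2 shifts, so k ≥ 2.
k = 2 works: Block 1→Jules, Block 2→Jules, Block 3→Kapoor+Diallo, Block 4→Costa, Block 5→Yoon, Block 6→Dubois+Ferraro, Block 7→Costa, Block 8→Yoon, Block 9→Diallo, Block 10→Kapoor.
Loads: Jules 2, Costa 2, Yoon 2, Kapoor 2, Diallo 2, Dubois 1, Ferraro 1 — all ≤ 2.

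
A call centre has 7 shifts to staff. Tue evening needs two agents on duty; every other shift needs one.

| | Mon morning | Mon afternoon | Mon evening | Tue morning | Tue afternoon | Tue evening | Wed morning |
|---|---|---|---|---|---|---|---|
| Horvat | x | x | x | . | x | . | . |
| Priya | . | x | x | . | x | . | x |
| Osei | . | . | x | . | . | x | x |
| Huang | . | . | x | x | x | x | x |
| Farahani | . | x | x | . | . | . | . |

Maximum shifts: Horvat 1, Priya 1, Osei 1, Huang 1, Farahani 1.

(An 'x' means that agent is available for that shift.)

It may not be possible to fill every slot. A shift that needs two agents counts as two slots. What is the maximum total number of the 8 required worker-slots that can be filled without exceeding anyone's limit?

Total capacity across all agents is 1+1+1+1+1 = 5, and 8 slots are needed, so at most 5 can be filled.
An assignment achieving 5: Mon morning→Horvat, Mon afternoon→Priya, Mon evening→Farahani, Tue morning→Huang, Tue evening→Osei.
Loads: Horvat 1/1, Priya 1/1, Osei 1/1, Huang 1/1, Farahani 1/1.

5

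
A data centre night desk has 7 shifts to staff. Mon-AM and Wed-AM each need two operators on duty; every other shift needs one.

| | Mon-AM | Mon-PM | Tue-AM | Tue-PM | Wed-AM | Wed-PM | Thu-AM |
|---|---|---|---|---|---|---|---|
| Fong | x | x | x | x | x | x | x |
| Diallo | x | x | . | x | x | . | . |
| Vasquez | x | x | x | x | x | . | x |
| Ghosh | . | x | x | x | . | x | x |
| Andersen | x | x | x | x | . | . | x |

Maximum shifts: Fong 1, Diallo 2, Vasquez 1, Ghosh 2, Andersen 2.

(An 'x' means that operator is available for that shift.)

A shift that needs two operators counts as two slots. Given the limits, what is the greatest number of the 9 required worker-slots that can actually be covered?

8

Total capacity across all operators is 1+2+1+2+2 = 8, and 9 slots are needed, so at most 8 can be filled.
An assignment achieving 8: Mon-AM→Diallo+Andersen, Mon-PM→Andersen, Tue-AM→Ghosh, Wed-AM→Diallo+Vasquez, Wed-PM→Fong, Thu-AM→Ghosh.
Loads: Fong 1/1, Diallo 2/2, Vasquez 1/1, Ghosh 2/2, Andersen 2/2.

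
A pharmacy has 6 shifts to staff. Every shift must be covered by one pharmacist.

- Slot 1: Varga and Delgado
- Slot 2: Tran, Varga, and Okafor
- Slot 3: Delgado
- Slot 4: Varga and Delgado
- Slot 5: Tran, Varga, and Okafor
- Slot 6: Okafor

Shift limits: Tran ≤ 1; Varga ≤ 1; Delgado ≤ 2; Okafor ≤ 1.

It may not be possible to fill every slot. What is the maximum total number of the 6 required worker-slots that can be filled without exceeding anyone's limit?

5

Total capacity across all pharmacists is 1+1+2+1 = 5, and 6 slots are needed, so at most 5 can be filled.
An assignment achieving 5: Slot 1→Varga, Slot 2→Tran, Slot 3→Delgado, Slot 4→Delgado, Slot 6→Okafor.
Loads: Tran 1/1, Varga 1/1, Delgado 2/2, Okafor 1/1.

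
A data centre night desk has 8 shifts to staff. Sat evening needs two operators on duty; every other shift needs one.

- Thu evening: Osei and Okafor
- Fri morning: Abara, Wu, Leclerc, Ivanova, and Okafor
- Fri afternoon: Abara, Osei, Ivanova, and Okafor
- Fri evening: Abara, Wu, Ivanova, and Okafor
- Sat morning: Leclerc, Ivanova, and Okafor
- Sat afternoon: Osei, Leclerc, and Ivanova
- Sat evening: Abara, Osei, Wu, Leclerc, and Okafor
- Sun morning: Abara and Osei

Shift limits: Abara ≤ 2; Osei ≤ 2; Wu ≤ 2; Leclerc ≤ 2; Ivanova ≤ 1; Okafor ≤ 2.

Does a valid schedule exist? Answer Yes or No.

Yes

One valid schedule: Thu evening→Osei, Fri morning→Wu, Fri afternoon→Abara, Fri evening→Wu, Sat morning→Leclerc, Sat afternoon→Osei, Sat evening→Leclerc+Okafor, Sun morning→Abara.
Loads: Abara 2/2, Osei 2/2, Wu 2/2, Leclerc 2/2, Ivanova 0/1, Okafor 1/2 — all within limits.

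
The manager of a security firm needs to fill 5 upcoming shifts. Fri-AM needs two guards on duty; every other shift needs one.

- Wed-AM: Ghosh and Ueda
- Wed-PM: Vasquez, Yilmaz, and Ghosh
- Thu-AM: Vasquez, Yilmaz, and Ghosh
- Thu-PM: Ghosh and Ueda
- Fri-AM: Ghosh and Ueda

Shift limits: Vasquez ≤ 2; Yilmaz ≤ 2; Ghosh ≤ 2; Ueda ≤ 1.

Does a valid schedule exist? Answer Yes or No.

No

Total capacity is 7 and 6 slots are needed, so capacity alone doesn't rule it out.
Shifts {Wed-AM, Thu-PM, Fri-AM} need 4 worker-slots in total, but the guards available for any of those shifts (Ghosh and Ueda) can supply at most 3 among them. So no valid schedule exists.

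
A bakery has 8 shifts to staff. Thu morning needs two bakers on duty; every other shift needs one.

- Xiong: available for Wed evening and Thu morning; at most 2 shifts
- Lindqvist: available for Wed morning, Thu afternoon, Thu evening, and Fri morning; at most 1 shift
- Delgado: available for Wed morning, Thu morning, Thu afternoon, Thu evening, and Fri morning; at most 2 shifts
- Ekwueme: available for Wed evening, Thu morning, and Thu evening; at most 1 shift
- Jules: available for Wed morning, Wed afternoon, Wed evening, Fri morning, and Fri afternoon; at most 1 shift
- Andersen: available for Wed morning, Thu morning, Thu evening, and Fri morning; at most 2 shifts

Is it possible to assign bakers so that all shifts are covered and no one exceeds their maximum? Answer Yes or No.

Total capacity is 9 and 9 slots are needed, so capacity alone doesn't rule it out.
Shifts {Wed afternoon, Fri afternoon} need 2 worker-slots in total, but the bakers available for any of those shifts (Jules) can supply at most 1 among them. So no valid schedule exists.

No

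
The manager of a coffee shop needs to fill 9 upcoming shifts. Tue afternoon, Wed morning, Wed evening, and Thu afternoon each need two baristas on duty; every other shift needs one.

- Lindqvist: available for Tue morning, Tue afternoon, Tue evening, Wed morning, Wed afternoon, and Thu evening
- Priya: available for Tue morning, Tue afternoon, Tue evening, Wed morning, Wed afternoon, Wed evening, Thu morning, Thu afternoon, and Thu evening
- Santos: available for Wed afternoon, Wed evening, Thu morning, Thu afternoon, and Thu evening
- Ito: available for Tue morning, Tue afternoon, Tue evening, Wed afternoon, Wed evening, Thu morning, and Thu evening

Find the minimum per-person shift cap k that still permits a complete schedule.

4

With 4 baristas and 13 worker-slots to fill, someone must work at least ⌈13/4⌉ = 4 shifts, so k ≥ 4.
k = 4 works: Tue morning→Lindqvist, Tue afternoon→Lindqvist+Priya, Tue evening→Lindqvist, Wed morning→Lindqvist+Priya, Wed afternoon→Santos, Wed evening→Priya+Santos, Thu morning→Santos, Thu afternoon→Priya+Santos, Thu evening→Ito.
Loads: Lindqvist 4, Priya 4, Santos 4, Ito 1 — all ≤ 4.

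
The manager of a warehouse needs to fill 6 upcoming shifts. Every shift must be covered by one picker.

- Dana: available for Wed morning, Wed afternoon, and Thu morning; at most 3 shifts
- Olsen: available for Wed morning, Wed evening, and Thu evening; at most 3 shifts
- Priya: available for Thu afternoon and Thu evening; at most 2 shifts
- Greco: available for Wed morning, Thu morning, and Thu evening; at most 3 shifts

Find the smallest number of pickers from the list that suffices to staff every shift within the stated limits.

3

6 slots to fill and no one can take more than 3, so at least ⌈6/3⌉ = 2 pickers are needed.
Shifts {Wed afternoon, Wed evening, Thu afternoon} need 3 slots, but among the pickers available for them (Dana, Olsen, and Priya) any 2 together supply at most 2. So 2 pickers are not enough.
Dana, Olsen, and Priya alone can cover everything: Wed morning→Dana, Wed afternoon→Dana, Wed evening→Olsen, Thu morning→Dana, Thu afternoon→Priya, Thu evening→Olsen.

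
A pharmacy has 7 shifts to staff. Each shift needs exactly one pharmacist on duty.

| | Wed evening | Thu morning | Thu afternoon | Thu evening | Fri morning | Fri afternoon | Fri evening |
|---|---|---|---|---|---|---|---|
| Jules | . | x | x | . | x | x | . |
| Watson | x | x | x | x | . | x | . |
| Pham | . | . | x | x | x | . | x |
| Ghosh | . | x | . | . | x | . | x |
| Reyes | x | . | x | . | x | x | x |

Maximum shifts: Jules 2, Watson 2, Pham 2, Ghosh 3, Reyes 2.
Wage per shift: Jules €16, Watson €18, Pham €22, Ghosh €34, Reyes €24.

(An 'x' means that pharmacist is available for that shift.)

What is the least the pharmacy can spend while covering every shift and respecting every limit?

€136

Picking the cheapest available pharmacist for each shift independently would cost €122, but that ignores the shift limits.
An optimal schedule: Wed evening→Watson, Thu morning→Jules, Thu afternoon→Pham, Thu evening→Watson, Fri morning→Reyes, Fri afternoon→Jules, Fri evening→Pham.
Total: 18 + 16 + 22 + 18 + 24 + 16 + 22 = €136.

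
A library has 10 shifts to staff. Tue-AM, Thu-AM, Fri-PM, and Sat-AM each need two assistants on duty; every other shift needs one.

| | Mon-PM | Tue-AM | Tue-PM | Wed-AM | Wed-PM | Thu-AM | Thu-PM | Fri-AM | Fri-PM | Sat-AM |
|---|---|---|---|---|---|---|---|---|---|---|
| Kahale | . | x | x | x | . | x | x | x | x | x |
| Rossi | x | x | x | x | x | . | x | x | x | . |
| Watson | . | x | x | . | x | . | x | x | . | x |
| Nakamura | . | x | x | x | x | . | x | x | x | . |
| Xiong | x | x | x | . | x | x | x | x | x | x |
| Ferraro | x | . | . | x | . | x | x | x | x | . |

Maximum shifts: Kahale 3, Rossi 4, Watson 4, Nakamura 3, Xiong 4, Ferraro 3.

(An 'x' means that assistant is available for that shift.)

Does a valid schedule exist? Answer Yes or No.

Yes

One valid schedule: Mon-PM→Rossi, Tue-AM→Watson+Nakamura, Tue-PM→Rossi, Wed-AM→Kahale, Wed-PM→Rossi, Thu-AM→Kahale+Xiong, Thu-PM→Rossi, Fri-AM→Watson, Fri-PM→Nakamura+Xiong, Sat-AM→Kahale+Watson.
Loads: Kahale 3/3, Rossi 4/4, Watson 3/4, Nakamura 2/3, Xiong 2/4, Ferraro 0/3 — all within limits.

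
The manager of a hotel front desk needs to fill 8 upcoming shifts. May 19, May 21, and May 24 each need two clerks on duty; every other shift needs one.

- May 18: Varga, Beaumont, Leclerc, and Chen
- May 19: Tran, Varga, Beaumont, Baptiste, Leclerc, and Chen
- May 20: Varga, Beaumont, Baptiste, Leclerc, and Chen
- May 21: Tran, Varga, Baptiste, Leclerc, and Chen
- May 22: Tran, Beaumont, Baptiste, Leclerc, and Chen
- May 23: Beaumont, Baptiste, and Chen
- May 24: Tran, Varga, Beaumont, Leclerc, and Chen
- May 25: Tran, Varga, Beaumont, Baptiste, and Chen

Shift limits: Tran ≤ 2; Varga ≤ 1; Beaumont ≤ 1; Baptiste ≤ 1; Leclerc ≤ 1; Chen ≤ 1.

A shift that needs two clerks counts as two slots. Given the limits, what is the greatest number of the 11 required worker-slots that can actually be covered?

7

Total capacity across all clerks is 2+1+1+1+1+1 = 7, and 11 slots are needed, so at most 7 can be filled.
An assignment achieving 7: May 18→Varga, May 20→Baptiste, May 21→Tran+Leclerc, May 22→Tran, May 23→Beaumont, May 24→Chen.
Loads: Tran 2/2, Varga 1/1, Beaumont 1/1, Baptiste 1/1, Leclerc 1/1, Chen 1/1.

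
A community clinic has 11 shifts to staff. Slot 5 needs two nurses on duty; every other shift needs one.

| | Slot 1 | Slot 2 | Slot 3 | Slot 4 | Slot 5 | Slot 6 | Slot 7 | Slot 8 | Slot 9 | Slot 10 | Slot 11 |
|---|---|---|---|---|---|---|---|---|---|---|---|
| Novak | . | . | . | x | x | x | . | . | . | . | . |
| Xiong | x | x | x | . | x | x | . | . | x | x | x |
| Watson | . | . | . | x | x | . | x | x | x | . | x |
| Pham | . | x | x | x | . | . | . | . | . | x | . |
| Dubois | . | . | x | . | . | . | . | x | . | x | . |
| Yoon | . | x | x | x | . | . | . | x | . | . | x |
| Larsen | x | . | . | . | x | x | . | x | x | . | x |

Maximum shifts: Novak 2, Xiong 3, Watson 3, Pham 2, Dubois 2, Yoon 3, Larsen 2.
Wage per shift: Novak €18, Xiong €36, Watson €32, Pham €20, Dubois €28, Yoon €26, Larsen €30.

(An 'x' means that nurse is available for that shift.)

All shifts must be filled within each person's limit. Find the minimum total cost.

€306

Slot 7 can only be covered by Watson, so that assignment is forced.
Picking the cheapest available nurse for each shift independently would cost €288, but that ignores the shift limits.
An optimal schedule: Slot 1→Larsen, Slot 2→Pham, Slot 3→Yoon, Slot 4→Yoon, Slot 5→Novak+Watson, Slot 6→Novak, Slot 7→Watson, Slot 8→Dubois, Slot 9→Larsen, Slot 10→Pham, Slot 11→Yoon.
Total: 30 + 20 + 26 + 26 + 18 + 32 + 18 + 32 + 28 + 30 + 20 + 26 = €306.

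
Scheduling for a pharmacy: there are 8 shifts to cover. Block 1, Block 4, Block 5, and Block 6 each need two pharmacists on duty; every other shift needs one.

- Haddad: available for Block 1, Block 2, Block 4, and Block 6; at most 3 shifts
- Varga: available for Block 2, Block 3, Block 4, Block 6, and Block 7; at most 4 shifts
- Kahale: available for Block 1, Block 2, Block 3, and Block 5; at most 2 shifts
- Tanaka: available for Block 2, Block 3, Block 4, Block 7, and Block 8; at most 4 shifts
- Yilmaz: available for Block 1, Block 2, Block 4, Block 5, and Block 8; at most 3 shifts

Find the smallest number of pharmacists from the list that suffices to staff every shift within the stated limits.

12 slots to fill and no one can take more than 4, so at least ⌈12/4⌉ = 3 pharmacists are needed.
Any 3 pharmacists together have capacity at most 4+4+3 = 11 < 12 slots, so 3 can never suffice.
Haddad, Varga, Kahale, and Yilmaz alone can cover everything: Block 1→Haddad+Kahale, Block 2→Yilmaz, Block 3→Varga, Block 4→Haddad+Varga, Block 5→Kahale+Yilmaz, Block 6→Haddad+Varga, Block 7→Varga, Block 8→Yilmaz.

4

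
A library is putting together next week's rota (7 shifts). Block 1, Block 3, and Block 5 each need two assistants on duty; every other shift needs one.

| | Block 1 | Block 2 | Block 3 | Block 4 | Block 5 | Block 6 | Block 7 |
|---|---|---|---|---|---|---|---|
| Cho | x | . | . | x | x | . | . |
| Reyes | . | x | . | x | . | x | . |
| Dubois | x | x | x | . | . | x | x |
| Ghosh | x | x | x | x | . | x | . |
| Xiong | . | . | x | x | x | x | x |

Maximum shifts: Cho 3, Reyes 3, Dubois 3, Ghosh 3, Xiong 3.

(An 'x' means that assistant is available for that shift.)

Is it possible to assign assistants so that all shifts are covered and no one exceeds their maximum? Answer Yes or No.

Yes

Block 5 can only be covered by Cho and Xiong, so that assignment is forced.
One valid schedule: Block 1→Cho+Dubois, Block 2→Reyes, Block 3→Dubois+Ghosh, Block 4→Cho, Block 5→Cho+Xiong, Block 6→Reyes, Block 7→Dubois.
Loads: Cho 3/3, Reyes 2/3, Dubois 3/3, Ghosh 1/3, Xiong 1/3 — all within limits.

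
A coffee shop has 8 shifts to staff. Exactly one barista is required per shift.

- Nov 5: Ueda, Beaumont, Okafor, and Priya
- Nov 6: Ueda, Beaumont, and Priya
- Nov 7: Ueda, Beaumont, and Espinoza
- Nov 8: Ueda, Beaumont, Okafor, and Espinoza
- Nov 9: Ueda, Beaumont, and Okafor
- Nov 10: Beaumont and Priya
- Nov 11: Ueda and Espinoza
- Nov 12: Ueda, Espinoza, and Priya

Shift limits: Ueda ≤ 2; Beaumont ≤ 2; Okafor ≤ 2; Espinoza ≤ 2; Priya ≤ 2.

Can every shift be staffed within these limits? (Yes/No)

One valid schedule: Nov 5→Okafor, Nov 6→Ueda, Nov 7→Beaumont, Nov 8→Espinoza, Nov 9→Okafor, Nov 10→Beaumont, Nov 11→Ueda, Nov 12→Espinoza.
Loads: Ueda 2/2, Beaumont 2/2, Okafor 2/2, Espinoza 2/2, Priya 0/2 — all within limits.

Yes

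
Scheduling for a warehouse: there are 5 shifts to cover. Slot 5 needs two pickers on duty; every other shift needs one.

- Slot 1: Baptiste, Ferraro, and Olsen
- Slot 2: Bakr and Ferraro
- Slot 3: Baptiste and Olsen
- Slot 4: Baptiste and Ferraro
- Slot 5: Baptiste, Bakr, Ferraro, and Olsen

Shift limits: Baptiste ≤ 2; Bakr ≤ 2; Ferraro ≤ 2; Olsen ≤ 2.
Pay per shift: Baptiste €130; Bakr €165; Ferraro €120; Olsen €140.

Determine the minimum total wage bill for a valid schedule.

€780

Picking the cheapest available picker for each shift independently would cost €740, but that ignores the shift limits.
An optimal schedule: Slot 1→Olsen, Slot 2→Ferraro, Slot 3→Baptiste, Slot 4→Ferraro, Slot 5→Baptiste+Olsen.
Total: 140 + 120 + 130 + 120 + 130 + 140 = €780.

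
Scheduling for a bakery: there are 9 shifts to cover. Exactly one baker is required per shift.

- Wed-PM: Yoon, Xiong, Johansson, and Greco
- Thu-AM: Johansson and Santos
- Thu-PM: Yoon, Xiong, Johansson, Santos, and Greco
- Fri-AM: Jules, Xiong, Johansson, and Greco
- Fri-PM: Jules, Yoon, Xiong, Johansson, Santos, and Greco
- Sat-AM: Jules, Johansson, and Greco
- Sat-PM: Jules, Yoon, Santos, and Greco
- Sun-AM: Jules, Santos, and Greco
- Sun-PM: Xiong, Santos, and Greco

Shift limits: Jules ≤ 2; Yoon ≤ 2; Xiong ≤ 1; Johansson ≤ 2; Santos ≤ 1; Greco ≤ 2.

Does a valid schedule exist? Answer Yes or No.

Yes

One valid schedule: Wed-PM→Yoon, Thu-AM→Johansson, Thu-PM→Santos, Fri-AM→Johansson, Fri-PM→Greco, Sat-AM→Jules, Sat-PM→Yoon, Sun-AM→Jules, Sun-PM→Xiong.
Loads: Jules 2/2, Yoon 2/2, Xiong 1/1, Johansson 2/2, Santos 1/1, Greco 1/2 — all within limits.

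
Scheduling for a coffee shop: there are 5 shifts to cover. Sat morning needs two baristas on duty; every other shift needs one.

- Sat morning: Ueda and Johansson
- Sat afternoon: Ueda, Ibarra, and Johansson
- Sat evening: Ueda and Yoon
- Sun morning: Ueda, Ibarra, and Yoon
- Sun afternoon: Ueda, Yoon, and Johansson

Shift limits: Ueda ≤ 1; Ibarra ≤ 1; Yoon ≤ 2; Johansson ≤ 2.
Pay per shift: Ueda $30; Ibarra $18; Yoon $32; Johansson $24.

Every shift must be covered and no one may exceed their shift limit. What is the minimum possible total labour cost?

Sat morning can only be covered by Ueda and Johansson, so that assignment is forced.
Picking the cheapest available barista for each shift independently would cost $144, but that ignores the shift limits.
An optimal schedule: Sat morning→Ueda+Johansson, Sat afternoon→Ibarra, Sat evening→Yoon, Sun morning→Yoon, Sun afternoon→Johansson.
Total: 30 + 24 + 18 + 32 + 32 + 24 = $160.

$160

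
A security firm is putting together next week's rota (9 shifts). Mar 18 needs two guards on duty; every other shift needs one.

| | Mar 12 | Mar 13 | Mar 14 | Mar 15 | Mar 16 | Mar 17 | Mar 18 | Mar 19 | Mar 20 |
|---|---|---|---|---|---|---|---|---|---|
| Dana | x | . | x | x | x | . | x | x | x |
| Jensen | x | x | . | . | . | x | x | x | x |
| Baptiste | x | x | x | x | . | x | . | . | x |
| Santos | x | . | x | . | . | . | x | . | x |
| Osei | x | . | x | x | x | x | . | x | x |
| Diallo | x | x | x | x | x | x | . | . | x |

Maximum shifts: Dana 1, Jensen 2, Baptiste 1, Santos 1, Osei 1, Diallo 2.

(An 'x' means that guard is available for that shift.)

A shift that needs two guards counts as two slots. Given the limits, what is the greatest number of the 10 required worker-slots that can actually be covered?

Total capacity across all guards is 1+2+1+1+1+2 = 8, and 10 slots are needed, so at most 8 can be filled.
An assignment achieving 8: Mar 13→Jensen, Mar 14→Diallo, Mar 15→Baptiste, Mar 16→Dana, Mar 17→Diallo, Mar 18→Jensen+Santos, Mar 19→Osei.
Loads: Dana 1/1, Jensen 2/2, Baptiste 1/1, Santos 1/1, Osei 1/1, Diallo 2/2.

8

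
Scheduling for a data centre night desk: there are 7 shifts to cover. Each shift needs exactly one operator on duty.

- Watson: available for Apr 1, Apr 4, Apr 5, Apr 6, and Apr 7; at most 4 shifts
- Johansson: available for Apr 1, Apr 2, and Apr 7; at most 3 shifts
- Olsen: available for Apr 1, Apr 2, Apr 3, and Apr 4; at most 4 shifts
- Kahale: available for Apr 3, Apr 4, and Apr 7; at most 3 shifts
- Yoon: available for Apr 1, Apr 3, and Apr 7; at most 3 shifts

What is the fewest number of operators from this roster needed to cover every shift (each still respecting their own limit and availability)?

2

7 slots to fill and no one can take more than 4, so at least ⌈7/4⌉ = 2 operators are needed.
Watson and Olsen alone can cover everything: Apr 1→Watson, Apr 2→Olsen, Apr 3→Olsen, Apr 4→Olsen, Apr 5→Watson, Apr 6→Watson, Apr 7→Watson.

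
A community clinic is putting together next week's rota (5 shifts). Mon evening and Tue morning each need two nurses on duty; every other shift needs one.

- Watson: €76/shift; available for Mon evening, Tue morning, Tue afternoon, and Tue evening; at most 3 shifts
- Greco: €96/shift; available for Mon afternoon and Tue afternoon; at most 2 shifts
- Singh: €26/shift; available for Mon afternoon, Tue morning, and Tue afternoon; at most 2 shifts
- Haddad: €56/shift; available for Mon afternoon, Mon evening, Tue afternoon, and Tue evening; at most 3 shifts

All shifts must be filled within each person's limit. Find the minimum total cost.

Mon evening can only be covered by Watson and Haddad, so that assignment is forced.
Tue morning can only be covered by Watson and Singh, so that assignment is forced.
Picking the cheapest available nurse for each shift independently would cost €342, but that ignores the shift limits.
An optimal schedule: Mon afternoon→Singh, Mon evening→Haddad+Watson, Tue morning→Singh+Watson, Tue afternoon→Haddad, Tue evening→Haddad.
Total: 26 + 56 + 76 + 26 + 76 + 56 + 56 = €372.

€372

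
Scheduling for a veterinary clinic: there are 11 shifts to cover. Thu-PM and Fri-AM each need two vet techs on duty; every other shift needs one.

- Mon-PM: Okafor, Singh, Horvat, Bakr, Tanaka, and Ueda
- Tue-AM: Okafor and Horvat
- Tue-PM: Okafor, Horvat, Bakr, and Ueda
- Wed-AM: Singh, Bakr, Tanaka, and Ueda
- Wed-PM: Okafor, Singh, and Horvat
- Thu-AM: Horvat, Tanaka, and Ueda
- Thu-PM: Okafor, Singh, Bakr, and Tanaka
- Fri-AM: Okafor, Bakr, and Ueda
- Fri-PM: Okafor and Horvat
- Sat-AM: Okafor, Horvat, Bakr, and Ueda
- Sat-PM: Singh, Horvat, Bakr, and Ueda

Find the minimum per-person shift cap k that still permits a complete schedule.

With 6 vet techs and 13 worker-slots to fill, someone must work at least ⌈13/6⌉ = 3 shifts, so k ≥ 3.
k = 3 works: Mon-PM→Singh, Tue-AM→Okafor, Tue-PM→Horvat, Wed-AM→Singh, Wed-PM→Okafor, Thu-AM→Horvat, Thu-PM→Bakr+Tanaka, Fri-AM→Bakr+Ueda, Fri-PM→Okafor, Sat-AM→Horvat, Sat-PM→Singh.
Loads: Okafor 3, Singh 3, Horvat 3, Bakr 2, Tanaka 1, Ueda 1 — all ≤ 3.

3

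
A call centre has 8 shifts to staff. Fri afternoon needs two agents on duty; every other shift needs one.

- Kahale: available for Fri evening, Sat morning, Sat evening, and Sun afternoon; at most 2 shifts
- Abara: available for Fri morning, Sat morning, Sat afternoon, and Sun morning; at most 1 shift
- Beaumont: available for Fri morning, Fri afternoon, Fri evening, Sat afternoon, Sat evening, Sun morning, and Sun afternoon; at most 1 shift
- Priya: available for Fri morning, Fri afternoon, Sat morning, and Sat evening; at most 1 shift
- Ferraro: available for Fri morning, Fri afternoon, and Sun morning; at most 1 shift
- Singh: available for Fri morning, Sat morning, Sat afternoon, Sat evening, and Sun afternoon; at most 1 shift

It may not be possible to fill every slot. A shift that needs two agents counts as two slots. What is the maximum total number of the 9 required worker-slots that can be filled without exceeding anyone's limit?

Total capacity across all agents is 2+1+1+1+1+1 = 7, and 9 slots are needed, so at most 7 can be filled.
An assignment achieving 7: Fri afternoon→Beaumont+Priya, Fri evening→Kahale, Sat morning→Singh, Sat afternoon→Abara, Sun morning→Ferraro, Sun afternoon→Kahale.
Loads: Kahale 2/2, Abara 1/1, Beaumont 1/1, Priya 1/1, Ferraro 1/1, Singh 1/1.

7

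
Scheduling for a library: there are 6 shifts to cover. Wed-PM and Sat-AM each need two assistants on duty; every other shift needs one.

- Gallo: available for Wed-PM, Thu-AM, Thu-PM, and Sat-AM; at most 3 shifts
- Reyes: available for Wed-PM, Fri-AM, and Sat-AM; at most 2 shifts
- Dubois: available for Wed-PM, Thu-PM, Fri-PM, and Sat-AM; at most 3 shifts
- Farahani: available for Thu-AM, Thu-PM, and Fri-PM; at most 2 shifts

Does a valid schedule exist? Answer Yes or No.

Fri-AM can only be covered by Reyes, so that assignment is forced.
One valid schedule: Wed-PM→Gallo+Reyes, Thu-AM→Gallo, Thu-PM→Dubois, Fri-AM→Reyes, Fri-PM→Dubois, Sat-AM→Gallo+Dubois.
Loads: Gallo 3/3, Reyes 2/2, Dubois 3/3, Farahani 0/2 — all within limits.

Yes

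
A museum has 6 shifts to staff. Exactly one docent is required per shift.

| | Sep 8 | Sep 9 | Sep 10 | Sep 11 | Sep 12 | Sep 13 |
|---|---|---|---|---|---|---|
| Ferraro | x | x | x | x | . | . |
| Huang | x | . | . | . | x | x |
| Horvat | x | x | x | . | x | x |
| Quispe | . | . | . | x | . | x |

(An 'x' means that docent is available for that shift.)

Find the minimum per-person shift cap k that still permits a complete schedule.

2

With 4 docents and 6 worker-slots to fill, someone must work at least ⌈6/4⌉ = 2 shifts, so k ≥ 2.
k = 2 works: Sep 8→Huang, Sep 9→Ferraro, Sep 10→Ferraro, Sep 11→Quispe, Sep 12→Huang, Sep 13→Horvat.
Loads: Ferraro 2, Huang 2, Horvat 1, Quispe 1 — all ≤ 2.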